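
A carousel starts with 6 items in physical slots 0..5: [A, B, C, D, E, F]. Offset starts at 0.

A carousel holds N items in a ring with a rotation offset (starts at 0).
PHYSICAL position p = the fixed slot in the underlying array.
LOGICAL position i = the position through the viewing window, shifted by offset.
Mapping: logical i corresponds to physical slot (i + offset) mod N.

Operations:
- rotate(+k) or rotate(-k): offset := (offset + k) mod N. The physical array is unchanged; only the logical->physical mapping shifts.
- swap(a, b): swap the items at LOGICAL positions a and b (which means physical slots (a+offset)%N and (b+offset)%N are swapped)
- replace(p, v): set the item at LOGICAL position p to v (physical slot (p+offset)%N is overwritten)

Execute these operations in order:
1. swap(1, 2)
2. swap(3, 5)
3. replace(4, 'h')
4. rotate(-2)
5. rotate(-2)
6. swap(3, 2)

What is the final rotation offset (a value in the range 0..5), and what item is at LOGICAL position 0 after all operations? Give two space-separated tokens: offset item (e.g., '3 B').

Answer: 2 B

Derivation:
After op 1 (swap(1, 2)): offset=0, physical=[A,C,B,D,E,F], logical=[A,C,B,D,E,F]
After op 2 (swap(3, 5)): offset=0, physical=[A,C,B,F,E,D], logical=[A,C,B,F,E,D]
After op 3 (replace(4, 'h')): offset=0, physical=[A,C,B,F,h,D], logical=[A,C,B,F,h,D]
After op 4 (rotate(-2)): offset=4, physical=[A,C,B,F,h,D], logical=[h,D,A,C,B,F]
After op 5 (rotate(-2)): offset=2, physical=[A,C,B,F,h,D], logical=[B,F,h,D,A,C]
After op 6 (swap(3, 2)): offset=2, physical=[A,C,B,F,D,h], logical=[B,F,D,h,A,C]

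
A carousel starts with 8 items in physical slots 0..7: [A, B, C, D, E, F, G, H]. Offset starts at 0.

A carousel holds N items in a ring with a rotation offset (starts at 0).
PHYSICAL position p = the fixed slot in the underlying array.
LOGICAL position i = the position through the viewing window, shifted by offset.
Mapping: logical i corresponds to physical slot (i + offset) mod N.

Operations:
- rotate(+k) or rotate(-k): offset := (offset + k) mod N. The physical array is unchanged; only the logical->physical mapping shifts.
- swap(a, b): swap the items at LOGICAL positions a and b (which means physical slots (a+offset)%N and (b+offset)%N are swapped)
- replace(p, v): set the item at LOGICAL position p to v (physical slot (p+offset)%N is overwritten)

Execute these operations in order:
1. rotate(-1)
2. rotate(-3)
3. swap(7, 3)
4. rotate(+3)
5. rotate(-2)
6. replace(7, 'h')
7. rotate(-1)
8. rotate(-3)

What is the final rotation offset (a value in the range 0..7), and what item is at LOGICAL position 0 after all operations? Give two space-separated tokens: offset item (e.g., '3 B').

Answer: 1 B

Derivation:
After op 1 (rotate(-1)): offset=7, physical=[A,B,C,D,E,F,G,H], logical=[H,A,B,C,D,E,F,G]
After op 2 (rotate(-3)): offset=4, physical=[A,B,C,D,E,F,G,H], logical=[E,F,G,H,A,B,C,D]
After op 3 (swap(7, 3)): offset=4, physical=[A,B,C,H,E,F,G,D], logical=[E,F,G,D,A,B,C,H]
After op 4 (rotate(+3)): offset=7, physical=[A,B,C,H,E,F,G,D], logical=[D,A,B,C,H,E,F,G]
After op 5 (rotate(-2)): offset=5, physical=[A,B,C,H,E,F,G,D], logical=[F,G,D,A,B,C,H,E]
After op 6 (replace(7, 'h')): offset=5, physical=[A,B,C,H,h,F,G,D], logical=[F,G,D,A,B,C,H,h]
After op 7 (rotate(-1)): offset=4, physical=[A,B,C,H,h,F,G,D], logical=[h,F,G,D,A,B,C,H]
After op 8 (rotate(-3)): offset=1, physical=[A,B,C,H,h,F,G,D], logical=[B,C,H,h,F,G,D,A]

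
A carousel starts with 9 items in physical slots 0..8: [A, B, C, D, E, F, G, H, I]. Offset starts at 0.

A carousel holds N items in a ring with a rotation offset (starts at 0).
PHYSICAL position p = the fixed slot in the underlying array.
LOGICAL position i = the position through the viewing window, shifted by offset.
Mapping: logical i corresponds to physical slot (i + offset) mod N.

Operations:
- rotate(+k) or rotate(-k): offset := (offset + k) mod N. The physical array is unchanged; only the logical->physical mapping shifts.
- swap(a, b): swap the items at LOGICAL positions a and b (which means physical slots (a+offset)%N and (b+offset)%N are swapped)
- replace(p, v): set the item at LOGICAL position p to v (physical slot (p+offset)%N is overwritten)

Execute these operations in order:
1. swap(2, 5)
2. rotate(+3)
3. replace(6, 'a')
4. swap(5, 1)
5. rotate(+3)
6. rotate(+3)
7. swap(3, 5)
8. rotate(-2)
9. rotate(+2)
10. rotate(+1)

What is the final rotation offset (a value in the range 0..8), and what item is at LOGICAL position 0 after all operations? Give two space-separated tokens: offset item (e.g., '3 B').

After op 1 (swap(2, 5)): offset=0, physical=[A,B,F,D,E,C,G,H,I], logical=[A,B,F,D,E,C,G,H,I]
After op 2 (rotate(+3)): offset=3, physical=[A,B,F,D,E,C,G,H,I], logical=[D,E,C,G,H,I,A,B,F]
After op 3 (replace(6, 'a')): offset=3, physical=[a,B,F,D,E,C,G,H,I], logical=[D,E,C,G,H,I,a,B,F]
After op 4 (swap(5, 1)): offset=3, physical=[a,B,F,D,I,C,G,H,E], logical=[D,I,C,G,H,E,a,B,F]
After op 5 (rotate(+3)): offset=6, physical=[a,B,F,D,I,C,G,H,E], logical=[G,H,E,a,B,F,D,I,C]
After op 6 (rotate(+3)): offset=0, physical=[a,B,F,D,I,C,G,H,E], logical=[a,B,F,D,I,C,G,H,E]
After op 7 (swap(3, 5)): offset=0, physical=[a,B,F,C,I,D,G,H,E], logical=[a,B,F,C,I,D,G,H,E]
After op 8 (rotate(-2)): offset=7, physical=[a,B,F,C,I,D,G,H,E], logical=[H,E,a,B,F,C,I,D,G]
After op 9 (rotate(+2)): offset=0, physical=[a,B,F,C,I,D,G,H,E], logical=[a,B,F,C,I,D,G,H,E]
After op 10 (rotate(+1)): offset=1, physical=[a,B,F,C,I,D,G,H,E], logical=[B,F,C,I,D,G,H,E,a]

Answer: 1 B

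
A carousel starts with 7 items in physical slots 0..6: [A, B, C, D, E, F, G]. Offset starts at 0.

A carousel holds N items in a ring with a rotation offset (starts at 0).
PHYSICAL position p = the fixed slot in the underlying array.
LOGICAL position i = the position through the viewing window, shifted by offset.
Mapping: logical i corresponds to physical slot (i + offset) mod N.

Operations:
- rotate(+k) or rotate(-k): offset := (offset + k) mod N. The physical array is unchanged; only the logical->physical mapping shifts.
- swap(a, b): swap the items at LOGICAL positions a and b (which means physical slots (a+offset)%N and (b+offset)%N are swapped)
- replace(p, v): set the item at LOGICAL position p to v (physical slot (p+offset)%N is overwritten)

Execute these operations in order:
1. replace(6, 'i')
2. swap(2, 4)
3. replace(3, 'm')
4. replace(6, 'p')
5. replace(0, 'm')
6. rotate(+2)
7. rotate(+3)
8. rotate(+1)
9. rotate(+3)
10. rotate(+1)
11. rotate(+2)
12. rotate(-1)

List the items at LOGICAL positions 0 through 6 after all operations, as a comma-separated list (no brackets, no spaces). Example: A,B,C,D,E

Answer: C,F,p,m,B,E,m

Derivation:
After op 1 (replace(6, 'i')): offset=0, physical=[A,B,C,D,E,F,i], logical=[A,B,C,D,E,F,i]
After op 2 (swap(2, 4)): offset=0, physical=[A,B,E,D,C,F,i], logical=[A,B,E,D,C,F,i]
After op 3 (replace(3, 'm')): offset=0, physical=[A,B,E,m,C,F,i], logical=[A,B,E,m,C,F,i]
After op 4 (replace(6, 'p')): offset=0, physical=[A,B,E,m,C,F,p], logical=[A,B,E,m,C,F,p]
After op 5 (replace(0, 'm')): offset=0, physical=[m,B,E,m,C,F,p], logical=[m,B,E,m,C,F,p]
After op 6 (rotate(+2)): offset=2, physical=[m,B,E,m,C,F,p], logical=[E,m,C,F,p,m,B]
After op 7 (rotate(+3)): offset=5, physical=[m,B,E,m,C,F,p], logical=[F,p,m,B,E,m,C]
After op 8 (rotate(+1)): offset=6, physical=[m,B,E,m,C,F,p], logical=[p,m,B,E,m,C,F]
After op 9 (rotate(+3)): offset=2, physical=[m,B,E,m,C,F,p], logical=[E,m,C,F,p,m,B]
After op 10 (rotate(+1)): offset=3, physical=[m,B,E,m,C,F,p], logical=[m,C,F,p,m,B,E]
After op 11 (rotate(+2)): offset=5, physical=[m,B,E,m,C,F,p], logical=[F,p,m,B,E,m,C]
After op 12 (rotate(-1)): offset=4, physical=[m,B,E,m,C,F,p], logical=[C,F,p,m,B,E,m]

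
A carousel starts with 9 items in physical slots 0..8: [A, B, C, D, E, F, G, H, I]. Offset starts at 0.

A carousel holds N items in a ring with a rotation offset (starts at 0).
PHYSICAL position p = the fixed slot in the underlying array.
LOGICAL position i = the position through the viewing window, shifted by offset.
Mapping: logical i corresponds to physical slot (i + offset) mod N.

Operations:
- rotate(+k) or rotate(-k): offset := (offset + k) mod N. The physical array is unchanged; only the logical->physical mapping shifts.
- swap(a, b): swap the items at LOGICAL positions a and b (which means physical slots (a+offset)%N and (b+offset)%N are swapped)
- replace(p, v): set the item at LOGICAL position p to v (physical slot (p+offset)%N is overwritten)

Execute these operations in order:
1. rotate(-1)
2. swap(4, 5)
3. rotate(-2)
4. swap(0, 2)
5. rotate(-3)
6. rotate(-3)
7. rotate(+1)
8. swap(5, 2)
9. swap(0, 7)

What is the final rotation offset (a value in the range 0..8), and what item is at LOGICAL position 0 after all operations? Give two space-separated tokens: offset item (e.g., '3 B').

After op 1 (rotate(-1)): offset=8, physical=[A,B,C,D,E,F,G,H,I], logical=[I,A,B,C,D,E,F,G,H]
After op 2 (swap(4, 5)): offset=8, physical=[A,B,C,E,D,F,G,H,I], logical=[I,A,B,C,E,D,F,G,H]
After op 3 (rotate(-2)): offset=6, physical=[A,B,C,E,D,F,G,H,I], logical=[G,H,I,A,B,C,E,D,F]
After op 4 (swap(0, 2)): offset=6, physical=[A,B,C,E,D,F,I,H,G], logical=[I,H,G,A,B,C,E,D,F]
After op 5 (rotate(-3)): offset=3, physical=[A,B,C,E,D,F,I,H,G], logical=[E,D,F,I,H,G,A,B,C]
After op 6 (rotate(-3)): offset=0, physical=[A,B,C,E,D,F,I,H,G], logical=[A,B,C,E,D,F,I,H,G]
After op 7 (rotate(+1)): offset=1, physical=[A,B,C,E,D,F,I,H,G], logical=[B,C,E,D,F,I,H,G,A]
After op 8 (swap(5, 2)): offset=1, physical=[A,B,C,I,D,F,E,H,G], logical=[B,C,I,D,F,E,H,G,A]
After op 9 (swap(0, 7)): offset=1, physical=[A,G,C,I,D,F,E,H,B], logical=[G,C,I,D,F,E,H,B,A]

Answer: 1 G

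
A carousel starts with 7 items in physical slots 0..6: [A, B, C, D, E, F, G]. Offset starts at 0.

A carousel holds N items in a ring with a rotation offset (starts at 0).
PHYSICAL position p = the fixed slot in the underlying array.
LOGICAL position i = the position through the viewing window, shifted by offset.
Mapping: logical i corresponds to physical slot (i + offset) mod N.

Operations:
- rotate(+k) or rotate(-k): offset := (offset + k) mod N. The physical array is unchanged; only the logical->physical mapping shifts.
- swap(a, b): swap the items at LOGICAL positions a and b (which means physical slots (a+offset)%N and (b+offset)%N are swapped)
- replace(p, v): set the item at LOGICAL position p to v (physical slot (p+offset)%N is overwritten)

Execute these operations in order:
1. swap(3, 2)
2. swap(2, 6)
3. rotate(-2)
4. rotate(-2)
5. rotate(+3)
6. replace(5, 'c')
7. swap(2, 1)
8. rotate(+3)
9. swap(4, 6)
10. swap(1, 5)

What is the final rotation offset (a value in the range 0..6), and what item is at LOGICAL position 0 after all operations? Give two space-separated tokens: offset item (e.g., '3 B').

Answer: 2 G

Derivation:
After op 1 (swap(3, 2)): offset=0, physical=[A,B,D,C,E,F,G], logical=[A,B,D,C,E,F,G]
After op 2 (swap(2, 6)): offset=0, physical=[A,B,G,C,E,F,D], logical=[A,B,G,C,E,F,D]
After op 3 (rotate(-2)): offset=5, physical=[A,B,G,C,E,F,D], logical=[F,D,A,B,G,C,E]
After op 4 (rotate(-2)): offset=3, physical=[A,B,G,C,E,F,D], logical=[C,E,F,D,A,B,G]
After op 5 (rotate(+3)): offset=6, physical=[A,B,G,C,E,F,D], logical=[D,A,B,G,C,E,F]
After op 6 (replace(5, 'c')): offset=6, physical=[A,B,G,C,c,F,D], logical=[D,A,B,G,C,c,F]
After op 7 (swap(2, 1)): offset=6, physical=[B,A,G,C,c,F,D], logical=[D,B,A,G,C,c,F]
After op 8 (rotate(+3)): offset=2, physical=[B,A,G,C,c,F,D], logical=[G,C,c,F,D,B,A]
After op 9 (swap(4, 6)): offset=2, physical=[B,D,G,C,c,F,A], logical=[G,C,c,F,A,B,D]
After op 10 (swap(1, 5)): offset=2, physical=[C,D,G,B,c,F,A], logical=[G,B,c,F,A,C,D]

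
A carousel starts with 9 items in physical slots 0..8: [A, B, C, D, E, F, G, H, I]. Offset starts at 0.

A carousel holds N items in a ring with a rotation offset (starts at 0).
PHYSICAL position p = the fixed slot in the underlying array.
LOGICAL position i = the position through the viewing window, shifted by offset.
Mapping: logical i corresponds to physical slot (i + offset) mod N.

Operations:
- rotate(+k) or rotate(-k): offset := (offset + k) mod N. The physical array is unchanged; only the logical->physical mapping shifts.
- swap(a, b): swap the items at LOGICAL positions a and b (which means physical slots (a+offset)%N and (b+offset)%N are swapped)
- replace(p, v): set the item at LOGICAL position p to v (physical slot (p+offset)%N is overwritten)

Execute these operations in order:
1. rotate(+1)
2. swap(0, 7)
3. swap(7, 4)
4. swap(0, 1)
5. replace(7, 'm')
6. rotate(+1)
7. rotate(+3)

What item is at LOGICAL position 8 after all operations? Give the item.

Answer: E

Derivation:
After op 1 (rotate(+1)): offset=1, physical=[A,B,C,D,E,F,G,H,I], logical=[B,C,D,E,F,G,H,I,A]
After op 2 (swap(0, 7)): offset=1, physical=[A,I,C,D,E,F,G,H,B], logical=[I,C,D,E,F,G,H,B,A]
After op 3 (swap(7, 4)): offset=1, physical=[A,I,C,D,E,B,G,H,F], logical=[I,C,D,E,B,G,H,F,A]
After op 4 (swap(0, 1)): offset=1, physical=[A,C,I,D,E,B,G,H,F], logical=[C,I,D,E,B,G,H,F,A]
After op 5 (replace(7, 'm')): offset=1, physical=[A,C,I,D,E,B,G,H,m], logical=[C,I,D,E,B,G,H,m,A]
After op 6 (rotate(+1)): offset=2, physical=[A,C,I,D,E,B,G,H,m], logical=[I,D,E,B,G,H,m,A,C]
After op 7 (rotate(+3)): offset=5, physical=[A,C,I,D,E,B,G,H,m], logical=[B,G,H,m,A,C,I,D,E]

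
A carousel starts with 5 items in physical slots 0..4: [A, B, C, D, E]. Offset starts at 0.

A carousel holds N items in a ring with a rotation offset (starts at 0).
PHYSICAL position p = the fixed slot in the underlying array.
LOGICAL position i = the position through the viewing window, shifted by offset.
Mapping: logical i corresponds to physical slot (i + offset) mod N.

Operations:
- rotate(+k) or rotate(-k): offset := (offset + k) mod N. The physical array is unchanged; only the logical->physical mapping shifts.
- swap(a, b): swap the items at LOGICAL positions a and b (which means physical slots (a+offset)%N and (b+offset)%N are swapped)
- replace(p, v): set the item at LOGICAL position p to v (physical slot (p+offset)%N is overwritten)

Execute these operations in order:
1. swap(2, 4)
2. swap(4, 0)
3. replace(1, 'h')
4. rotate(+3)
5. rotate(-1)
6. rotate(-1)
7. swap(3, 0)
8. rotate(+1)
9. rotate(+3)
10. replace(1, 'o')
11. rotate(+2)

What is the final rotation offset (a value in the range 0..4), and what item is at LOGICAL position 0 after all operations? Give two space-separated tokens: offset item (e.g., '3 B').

Answer: 2 E

Derivation:
After op 1 (swap(2, 4)): offset=0, physical=[A,B,E,D,C], logical=[A,B,E,D,C]
After op 2 (swap(4, 0)): offset=0, physical=[C,B,E,D,A], logical=[C,B,E,D,A]
After op 3 (replace(1, 'h')): offset=0, physical=[C,h,E,D,A], logical=[C,h,E,D,A]
After op 4 (rotate(+3)): offset=3, physical=[C,h,E,D,A], logical=[D,A,C,h,E]
After op 5 (rotate(-1)): offset=2, physical=[C,h,E,D,A], logical=[E,D,A,C,h]
After op 6 (rotate(-1)): offset=1, physical=[C,h,E,D,A], logical=[h,E,D,A,C]
After op 7 (swap(3, 0)): offset=1, physical=[C,A,E,D,h], logical=[A,E,D,h,C]
After op 8 (rotate(+1)): offset=2, physical=[C,A,E,D,h], logical=[E,D,h,C,A]
After op 9 (rotate(+3)): offset=0, physical=[C,A,E,D,h], logical=[C,A,E,D,h]
After op 10 (replace(1, 'o')): offset=0, physical=[C,o,E,D,h], logical=[C,o,E,D,h]
After op 11 (rotate(+2)): offset=2, physical=[C,o,E,D,h], logical=[E,D,h,C,o]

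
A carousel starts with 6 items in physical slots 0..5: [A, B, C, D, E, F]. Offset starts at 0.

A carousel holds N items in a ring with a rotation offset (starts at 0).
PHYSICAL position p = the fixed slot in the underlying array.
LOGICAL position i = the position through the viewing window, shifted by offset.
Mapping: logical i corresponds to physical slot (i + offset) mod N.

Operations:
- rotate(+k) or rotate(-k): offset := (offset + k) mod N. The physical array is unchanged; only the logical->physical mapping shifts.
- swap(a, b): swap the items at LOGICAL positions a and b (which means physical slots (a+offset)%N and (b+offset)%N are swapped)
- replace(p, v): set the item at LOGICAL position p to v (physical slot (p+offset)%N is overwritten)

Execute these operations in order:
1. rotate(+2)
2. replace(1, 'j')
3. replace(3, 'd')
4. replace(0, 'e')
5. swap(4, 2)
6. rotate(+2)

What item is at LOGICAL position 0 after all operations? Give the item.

Answer: A

Derivation:
After op 1 (rotate(+2)): offset=2, physical=[A,B,C,D,E,F], logical=[C,D,E,F,A,B]
After op 2 (replace(1, 'j')): offset=2, physical=[A,B,C,j,E,F], logical=[C,j,E,F,A,B]
After op 3 (replace(3, 'd')): offset=2, physical=[A,B,C,j,E,d], logical=[C,j,E,d,A,B]
After op 4 (replace(0, 'e')): offset=2, physical=[A,B,e,j,E,d], logical=[e,j,E,d,A,B]
After op 5 (swap(4, 2)): offset=2, physical=[E,B,e,j,A,d], logical=[e,j,A,d,E,B]
After op 6 (rotate(+2)): offset=4, physical=[E,B,e,j,A,d], logical=[A,d,E,B,e,j]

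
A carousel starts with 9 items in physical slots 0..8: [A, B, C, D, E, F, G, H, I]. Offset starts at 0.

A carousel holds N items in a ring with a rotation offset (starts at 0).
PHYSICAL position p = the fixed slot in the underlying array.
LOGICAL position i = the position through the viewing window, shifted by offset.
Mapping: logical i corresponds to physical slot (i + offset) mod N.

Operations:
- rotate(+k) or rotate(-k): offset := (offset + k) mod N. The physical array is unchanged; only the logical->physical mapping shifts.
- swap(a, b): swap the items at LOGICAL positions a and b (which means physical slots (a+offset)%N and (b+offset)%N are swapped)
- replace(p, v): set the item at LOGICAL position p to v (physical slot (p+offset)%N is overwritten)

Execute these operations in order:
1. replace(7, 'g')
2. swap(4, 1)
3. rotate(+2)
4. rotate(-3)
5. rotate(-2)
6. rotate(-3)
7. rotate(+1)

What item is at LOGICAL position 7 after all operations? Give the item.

After op 1 (replace(7, 'g')): offset=0, physical=[A,B,C,D,E,F,G,g,I], logical=[A,B,C,D,E,F,G,g,I]
After op 2 (swap(4, 1)): offset=0, physical=[A,E,C,D,B,F,G,g,I], logical=[A,E,C,D,B,F,G,g,I]
After op 3 (rotate(+2)): offset=2, physical=[A,E,C,D,B,F,G,g,I], logical=[C,D,B,F,G,g,I,A,E]
After op 4 (rotate(-3)): offset=8, physical=[A,E,C,D,B,F,G,g,I], logical=[I,A,E,C,D,B,F,G,g]
After op 5 (rotate(-2)): offset=6, physical=[A,E,C,D,B,F,G,g,I], logical=[G,g,I,A,E,C,D,B,F]
After op 6 (rotate(-3)): offset=3, physical=[A,E,C,D,B,F,G,g,I], logical=[D,B,F,G,g,I,A,E,C]
After op 7 (rotate(+1)): offset=4, physical=[A,E,C,D,B,F,G,g,I], logical=[B,F,G,g,I,A,E,C,D]

Answer: C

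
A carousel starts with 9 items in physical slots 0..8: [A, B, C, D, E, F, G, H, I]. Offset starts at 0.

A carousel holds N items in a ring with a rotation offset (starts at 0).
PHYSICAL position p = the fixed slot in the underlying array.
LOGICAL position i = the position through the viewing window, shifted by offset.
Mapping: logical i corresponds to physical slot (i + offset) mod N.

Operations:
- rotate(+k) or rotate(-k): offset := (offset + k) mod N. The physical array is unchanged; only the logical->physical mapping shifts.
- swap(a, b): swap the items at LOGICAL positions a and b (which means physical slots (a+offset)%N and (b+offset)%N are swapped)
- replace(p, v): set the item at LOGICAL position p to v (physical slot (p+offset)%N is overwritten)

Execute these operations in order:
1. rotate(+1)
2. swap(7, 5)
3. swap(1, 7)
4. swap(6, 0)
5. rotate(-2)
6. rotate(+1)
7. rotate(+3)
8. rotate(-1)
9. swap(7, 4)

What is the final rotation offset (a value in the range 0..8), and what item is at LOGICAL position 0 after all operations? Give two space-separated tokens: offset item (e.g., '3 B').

After op 1 (rotate(+1)): offset=1, physical=[A,B,C,D,E,F,G,H,I], logical=[B,C,D,E,F,G,H,I,A]
After op 2 (swap(7, 5)): offset=1, physical=[A,B,C,D,E,F,I,H,G], logical=[B,C,D,E,F,I,H,G,A]
After op 3 (swap(1, 7)): offset=1, physical=[A,B,G,D,E,F,I,H,C], logical=[B,G,D,E,F,I,H,C,A]
After op 4 (swap(6, 0)): offset=1, physical=[A,H,G,D,E,F,I,B,C], logical=[H,G,D,E,F,I,B,C,A]
After op 5 (rotate(-2)): offset=8, physical=[A,H,G,D,E,F,I,B,C], logical=[C,A,H,G,D,E,F,I,B]
After op 6 (rotate(+1)): offset=0, physical=[A,H,G,D,E,F,I,B,C], logical=[A,H,G,D,E,F,I,B,C]
After op 7 (rotate(+3)): offset=3, physical=[A,H,G,D,E,F,I,B,C], logical=[D,E,F,I,B,C,A,H,G]
After op 8 (rotate(-1)): offset=2, physical=[A,H,G,D,E,F,I,B,C], logical=[G,D,E,F,I,B,C,A,H]
After op 9 (swap(7, 4)): offset=2, physical=[I,H,G,D,E,F,A,B,C], logical=[G,D,E,F,A,B,C,I,H]

Answer: 2 G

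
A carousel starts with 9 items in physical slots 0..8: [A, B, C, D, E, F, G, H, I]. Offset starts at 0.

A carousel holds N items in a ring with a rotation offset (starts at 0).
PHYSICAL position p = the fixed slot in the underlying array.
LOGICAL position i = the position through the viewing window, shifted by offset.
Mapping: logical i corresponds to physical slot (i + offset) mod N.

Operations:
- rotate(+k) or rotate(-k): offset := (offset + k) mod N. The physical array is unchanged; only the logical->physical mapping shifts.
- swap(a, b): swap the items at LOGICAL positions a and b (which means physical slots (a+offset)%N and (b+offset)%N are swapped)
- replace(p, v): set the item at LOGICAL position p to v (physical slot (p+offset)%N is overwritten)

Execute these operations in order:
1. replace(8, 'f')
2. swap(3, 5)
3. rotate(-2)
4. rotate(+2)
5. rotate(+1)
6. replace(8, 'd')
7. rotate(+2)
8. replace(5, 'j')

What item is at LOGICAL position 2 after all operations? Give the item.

Answer: D

Derivation:
After op 1 (replace(8, 'f')): offset=0, physical=[A,B,C,D,E,F,G,H,f], logical=[A,B,C,D,E,F,G,H,f]
After op 2 (swap(3, 5)): offset=0, physical=[A,B,C,F,E,D,G,H,f], logical=[A,B,C,F,E,D,G,H,f]
After op 3 (rotate(-2)): offset=7, physical=[A,B,C,F,E,D,G,H,f], logical=[H,f,A,B,C,F,E,D,G]
After op 4 (rotate(+2)): offset=0, physical=[A,B,C,F,E,D,G,H,f], logical=[A,B,C,F,E,D,G,H,f]
After op 5 (rotate(+1)): offset=1, physical=[A,B,C,F,E,D,G,H,f], logical=[B,C,F,E,D,G,H,f,A]
After op 6 (replace(8, 'd')): offset=1, physical=[d,B,C,F,E,D,G,H,f], logical=[B,C,F,E,D,G,H,f,d]
After op 7 (rotate(+2)): offset=3, physical=[d,B,C,F,E,D,G,H,f], logical=[F,E,D,G,H,f,d,B,C]
After op 8 (replace(5, 'j')): offset=3, physical=[d,B,C,F,E,D,G,H,j], logical=[F,E,D,G,H,j,d,B,C]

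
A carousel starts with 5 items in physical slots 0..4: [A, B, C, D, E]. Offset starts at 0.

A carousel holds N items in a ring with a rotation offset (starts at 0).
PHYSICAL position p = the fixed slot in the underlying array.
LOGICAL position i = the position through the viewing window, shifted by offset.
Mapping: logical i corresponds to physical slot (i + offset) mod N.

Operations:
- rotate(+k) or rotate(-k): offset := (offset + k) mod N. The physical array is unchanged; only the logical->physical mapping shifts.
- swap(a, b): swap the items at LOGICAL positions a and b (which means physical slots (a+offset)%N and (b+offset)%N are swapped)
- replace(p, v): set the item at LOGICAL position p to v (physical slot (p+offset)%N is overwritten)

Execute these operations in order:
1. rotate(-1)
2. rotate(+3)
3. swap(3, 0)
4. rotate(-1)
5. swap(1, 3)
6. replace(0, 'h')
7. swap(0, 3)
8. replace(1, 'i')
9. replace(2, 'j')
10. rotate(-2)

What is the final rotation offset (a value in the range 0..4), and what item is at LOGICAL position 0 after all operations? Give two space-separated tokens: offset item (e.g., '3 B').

Answer: 4 h

Derivation:
After op 1 (rotate(-1)): offset=4, physical=[A,B,C,D,E], logical=[E,A,B,C,D]
After op 2 (rotate(+3)): offset=2, physical=[A,B,C,D,E], logical=[C,D,E,A,B]
After op 3 (swap(3, 0)): offset=2, physical=[C,B,A,D,E], logical=[A,D,E,C,B]
After op 4 (rotate(-1)): offset=1, physical=[C,B,A,D,E], logical=[B,A,D,E,C]
After op 5 (swap(1, 3)): offset=1, physical=[C,B,E,D,A], logical=[B,E,D,A,C]
After op 6 (replace(0, 'h')): offset=1, physical=[C,h,E,D,A], logical=[h,E,D,A,C]
After op 7 (swap(0, 3)): offset=1, physical=[C,A,E,D,h], logical=[A,E,D,h,C]
After op 8 (replace(1, 'i')): offset=1, physical=[C,A,i,D,h], logical=[A,i,D,h,C]
After op 9 (replace(2, 'j')): offset=1, physical=[C,A,i,j,h], logical=[A,i,j,h,C]
After op 10 (rotate(-2)): offset=4, physical=[C,A,i,j,h], logical=[h,C,A,i,j]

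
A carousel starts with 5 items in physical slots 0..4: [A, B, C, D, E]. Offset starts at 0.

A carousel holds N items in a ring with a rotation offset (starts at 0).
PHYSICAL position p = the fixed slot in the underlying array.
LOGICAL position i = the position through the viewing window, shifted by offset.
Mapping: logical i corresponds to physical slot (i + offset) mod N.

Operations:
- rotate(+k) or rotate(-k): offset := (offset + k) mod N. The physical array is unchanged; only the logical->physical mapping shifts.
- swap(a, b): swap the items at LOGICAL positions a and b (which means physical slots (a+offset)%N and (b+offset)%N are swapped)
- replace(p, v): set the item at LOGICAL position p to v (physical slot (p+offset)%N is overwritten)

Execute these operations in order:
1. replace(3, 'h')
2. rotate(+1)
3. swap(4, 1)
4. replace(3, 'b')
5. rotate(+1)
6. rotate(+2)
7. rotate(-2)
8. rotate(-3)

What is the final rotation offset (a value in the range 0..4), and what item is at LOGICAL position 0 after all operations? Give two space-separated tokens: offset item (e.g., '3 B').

After op 1 (replace(3, 'h')): offset=0, physical=[A,B,C,h,E], logical=[A,B,C,h,E]
After op 2 (rotate(+1)): offset=1, physical=[A,B,C,h,E], logical=[B,C,h,E,A]
After op 3 (swap(4, 1)): offset=1, physical=[C,B,A,h,E], logical=[B,A,h,E,C]
After op 4 (replace(3, 'b')): offset=1, physical=[C,B,A,h,b], logical=[B,A,h,b,C]
After op 5 (rotate(+1)): offset=2, physical=[C,B,A,h,b], logical=[A,h,b,C,B]
After op 6 (rotate(+2)): offset=4, physical=[C,B,A,h,b], logical=[b,C,B,A,h]
After op 7 (rotate(-2)): offset=2, physical=[C,B,A,h,b], logical=[A,h,b,C,B]
After op 8 (rotate(-3)): offset=4, physical=[C,B,A,h,b], logical=[b,C,B,A,h]

Answer: 4 b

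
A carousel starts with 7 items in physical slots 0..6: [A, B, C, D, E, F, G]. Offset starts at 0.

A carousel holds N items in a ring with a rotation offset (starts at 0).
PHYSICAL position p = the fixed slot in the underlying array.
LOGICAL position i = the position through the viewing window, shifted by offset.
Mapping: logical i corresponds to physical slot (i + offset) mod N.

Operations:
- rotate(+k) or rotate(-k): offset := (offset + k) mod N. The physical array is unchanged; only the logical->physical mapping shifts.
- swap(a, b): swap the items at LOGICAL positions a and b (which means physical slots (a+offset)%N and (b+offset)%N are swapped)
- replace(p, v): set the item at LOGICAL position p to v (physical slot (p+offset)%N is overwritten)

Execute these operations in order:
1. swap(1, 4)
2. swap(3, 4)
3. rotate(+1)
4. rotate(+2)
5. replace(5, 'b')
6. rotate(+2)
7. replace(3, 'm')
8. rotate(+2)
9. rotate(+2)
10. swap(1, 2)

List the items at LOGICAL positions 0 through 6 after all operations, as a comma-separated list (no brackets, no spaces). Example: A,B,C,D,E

Answer: C,D,B,F,G,A,m

Derivation:
After op 1 (swap(1, 4)): offset=0, physical=[A,E,C,D,B,F,G], logical=[A,E,C,D,B,F,G]
After op 2 (swap(3, 4)): offset=0, physical=[A,E,C,B,D,F,G], logical=[A,E,C,B,D,F,G]
After op 3 (rotate(+1)): offset=1, physical=[A,E,C,B,D,F,G], logical=[E,C,B,D,F,G,A]
After op 4 (rotate(+2)): offset=3, physical=[A,E,C,B,D,F,G], logical=[B,D,F,G,A,E,C]
After op 5 (replace(5, 'b')): offset=3, physical=[A,b,C,B,D,F,G], logical=[B,D,F,G,A,b,C]
After op 6 (rotate(+2)): offset=5, physical=[A,b,C,B,D,F,G], logical=[F,G,A,b,C,B,D]
After op 7 (replace(3, 'm')): offset=5, physical=[A,m,C,B,D,F,G], logical=[F,G,A,m,C,B,D]
After op 8 (rotate(+2)): offset=0, physical=[A,m,C,B,D,F,G], logical=[A,m,C,B,D,F,G]
After op 9 (rotate(+2)): offset=2, physical=[A,m,C,B,D,F,G], logical=[C,B,D,F,G,A,m]
After op 10 (swap(1, 2)): offset=2, physical=[A,m,C,D,B,F,G], logical=[C,D,B,F,G,A,m]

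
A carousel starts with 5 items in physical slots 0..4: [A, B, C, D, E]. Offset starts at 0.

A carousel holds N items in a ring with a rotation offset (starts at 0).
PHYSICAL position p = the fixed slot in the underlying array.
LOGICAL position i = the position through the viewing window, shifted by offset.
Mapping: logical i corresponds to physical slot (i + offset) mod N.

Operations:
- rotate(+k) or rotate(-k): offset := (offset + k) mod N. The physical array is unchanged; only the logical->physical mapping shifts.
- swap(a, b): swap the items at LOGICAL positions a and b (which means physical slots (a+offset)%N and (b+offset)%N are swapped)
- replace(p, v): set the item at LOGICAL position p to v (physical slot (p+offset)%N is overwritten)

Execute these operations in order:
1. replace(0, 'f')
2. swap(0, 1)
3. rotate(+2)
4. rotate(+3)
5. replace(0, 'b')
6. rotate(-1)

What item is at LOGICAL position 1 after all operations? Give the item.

After op 1 (replace(0, 'f')): offset=0, physical=[f,B,C,D,E], logical=[f,B,C,D,E]
After op 2 (swap(0, 1)): offset=0, physical=[B,f,C,D,E], logical=[B,f,C,D,E]
After op 3 (rotate(+2)): offset=2, physical=[B,f,C,D,E], logical=[C,D,E,B,f]
After op 4 (rotate(+3)): offset=0, physical=[B,f,C,D,E], logical=[B,f,C,D,E]
After op 5 (replace(0, 'b')): offset=0, physical=[b,f,C,D,E], logical=[b,f,C,D,E]
After op 6 (rotate(-1)): offset=4, physical=[b,f,C,D,E], logical=[E,b,f,C,D]

Answer: b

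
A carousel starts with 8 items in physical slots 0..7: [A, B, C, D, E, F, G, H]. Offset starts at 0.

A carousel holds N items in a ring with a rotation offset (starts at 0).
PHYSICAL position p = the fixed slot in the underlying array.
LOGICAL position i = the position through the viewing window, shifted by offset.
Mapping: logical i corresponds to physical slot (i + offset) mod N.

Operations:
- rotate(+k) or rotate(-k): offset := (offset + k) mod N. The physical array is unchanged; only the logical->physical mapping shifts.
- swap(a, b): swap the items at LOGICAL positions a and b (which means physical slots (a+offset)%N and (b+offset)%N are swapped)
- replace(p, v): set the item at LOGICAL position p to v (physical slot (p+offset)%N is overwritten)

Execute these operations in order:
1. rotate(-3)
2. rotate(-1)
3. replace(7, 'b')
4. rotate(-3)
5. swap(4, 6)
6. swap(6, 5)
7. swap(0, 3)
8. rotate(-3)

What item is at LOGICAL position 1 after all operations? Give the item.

Answer: G

Derivation:
After op 1 (rotate(-3)): offset=5, physical=[A,B,C,D,E,F,G,H], logical=[F,G,H,A,B,C,D,E]
After op 2 (rotate(-1)): offset=4, physical=[A,B,C,D,E,F,G,H], logical=[E,F,G,H,A,B,C,D]
After op 3 (replace(7, 'b')): offset=4, physical=[A,B,C,b,E,F,G,H], logical=[E,F,G,H,A,B,C,b]
After op 4 (rotate(-3)): offset=1, physical=[A,B,C,b,E,F,G,H], logical=[B,C,b,E,F,G,H,A]
After op 5 (swap(4, 6)): offset=1, physical=[A,B,C,b,E,H,G,F], logical=[B,C,b,E,H,G,F,A]
After op 6 (swap(6, 5)): offset=1, physical=[A,B,C,b,E,H,F,G], logical=[B,C,b,E,H,F,G,A]
After op 7 (swap(0, 3)): offset=1, physical=[A,E,C,b,B,H,F,G], logical=[E,C,b,B,H,F,G,A]
After op 8 (rotate(-3)): offset=6, physical=[A,E,C,b,B,H,F,G], logical=[F,G,A,E,C,b,B,H]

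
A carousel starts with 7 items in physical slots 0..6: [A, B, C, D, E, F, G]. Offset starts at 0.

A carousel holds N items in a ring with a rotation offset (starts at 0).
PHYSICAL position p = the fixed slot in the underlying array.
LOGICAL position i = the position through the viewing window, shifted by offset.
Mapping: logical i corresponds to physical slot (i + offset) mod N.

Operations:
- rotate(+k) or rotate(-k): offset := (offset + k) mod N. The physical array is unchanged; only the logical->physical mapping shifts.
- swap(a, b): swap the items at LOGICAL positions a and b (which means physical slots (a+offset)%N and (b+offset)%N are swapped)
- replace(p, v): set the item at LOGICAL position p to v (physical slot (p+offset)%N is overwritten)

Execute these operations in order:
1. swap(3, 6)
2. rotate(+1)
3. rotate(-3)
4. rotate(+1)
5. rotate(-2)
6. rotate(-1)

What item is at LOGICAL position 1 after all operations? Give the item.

Answer: E

Derivation:
After op 1 (swap(3, 6)): offset=0, physical=[A,B,C,G,E,F,D], logical=[A,B,C,G,E,F,D]
After op 2 (rotate(+1)): offset=1, physical=[A,B,C,G,E,F,D], logical=[B,C,G,E,F,D,A]
After op 3 (rotate(-3)): offset=5, physical=[A,B,C,G,E,F,D], logical=[F,D,A,B,C,G,E]
After op 4 (rotate(+1)): offset=6, physical=[A,B,C,G,E,F,D], logical=[D,A,B,C,G,E,F]
After op 5 (rotate(-2)): offset=4, physical=[A,B,C,G,E,F,D], logical=[E,F,D,A,B,C,G]
After op 6 (rotate(-1)): offset=3, physical=[A,B,C,G,E,F,D], logical=[G,E,F,D,A,B,C]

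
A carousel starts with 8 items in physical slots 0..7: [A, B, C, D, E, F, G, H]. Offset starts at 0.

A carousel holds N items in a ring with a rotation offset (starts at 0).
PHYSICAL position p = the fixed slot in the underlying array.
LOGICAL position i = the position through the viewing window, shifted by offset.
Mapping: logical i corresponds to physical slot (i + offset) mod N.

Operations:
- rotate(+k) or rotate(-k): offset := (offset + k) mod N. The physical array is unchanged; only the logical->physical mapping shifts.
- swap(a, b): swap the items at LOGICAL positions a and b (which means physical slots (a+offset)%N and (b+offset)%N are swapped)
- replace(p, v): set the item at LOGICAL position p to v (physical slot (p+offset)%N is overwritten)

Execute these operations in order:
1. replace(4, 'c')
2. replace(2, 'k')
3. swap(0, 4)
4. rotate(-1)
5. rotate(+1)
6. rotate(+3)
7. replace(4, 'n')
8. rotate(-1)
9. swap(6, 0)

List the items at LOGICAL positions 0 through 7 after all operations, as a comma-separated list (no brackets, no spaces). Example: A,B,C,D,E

After op 1 (replace(4, 'c')): offset=0, physical=[A,B,C,D,c,F,G,H], logical=[A,B,C,D,c,F,G,H]
After op 2 (replace(2, 'k')): offset=0, physical=[A,B,k,D,c,F,G,H], logical=[A,B,k,D,c,F,G,H]
After op 3 (swap(0, 4)): offset=0, physical=[c,B,k,D,A,F,G,H], logical=[c,B,k,D,A,F,G,H]
After op 4 (rotate(-1)): offset=7, physical=[c,B,k,D,A,F,G,H], logical=[H,c,B,k,D,A,F,G]
After op 5 (rotate(+1)): offset=0, physical=[c,B,k,D,A,F,G,H], logical=[c,B,k,D,A,F,G,H]
After op 6 (rotate(+3)): offset=3, physical=[c,B,k,D,A,F,G,H], logical=[D,A,F,G,H,c,B,k]
After op 7 (replace(4, 'n')): offset=3, physical=[c,B,k,D,A,F,G,n], logical=[D,A,F,G,n,c,B,k]
After op 8 (rotate(-1)): offset=2, physical=[c,B,k,D,A,F,G,n], logical=[k,D,A,F,G,n,c,B]
After op 9 (swap(6, 0)): offset=2, physical=[k,B,c,D,A,F,G,n], logical=[c,D,A,F,G,n,k,B]

Answer: c,D,A,F,G,n,k,B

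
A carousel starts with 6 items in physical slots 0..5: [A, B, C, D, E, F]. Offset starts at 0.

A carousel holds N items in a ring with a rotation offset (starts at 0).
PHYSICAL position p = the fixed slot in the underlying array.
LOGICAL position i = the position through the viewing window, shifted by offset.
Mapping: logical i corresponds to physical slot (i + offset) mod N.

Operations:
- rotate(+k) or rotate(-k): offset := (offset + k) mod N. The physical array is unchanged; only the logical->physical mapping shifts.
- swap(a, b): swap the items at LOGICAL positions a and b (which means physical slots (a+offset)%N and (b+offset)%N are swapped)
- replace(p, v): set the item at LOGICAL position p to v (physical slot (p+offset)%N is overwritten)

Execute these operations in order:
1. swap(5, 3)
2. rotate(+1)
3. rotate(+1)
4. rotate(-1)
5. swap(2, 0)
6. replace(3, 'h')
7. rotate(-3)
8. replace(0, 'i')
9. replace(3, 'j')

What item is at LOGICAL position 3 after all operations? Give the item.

Answer: j

Derivation:
After op 1 (swap(5, 3)): offset=0, physical=[A,B,C,F,E,D], logical=[A,B,C,F,E,D]
After op 2 (rotate(+1)): offset=1, physical=[A,B,C,F,E,D], logical=[B,C,F,E,D,A]
After op 3 (rotate(+1)): offset=2, physical=[A,B,C,F,E,D], logical=[C,F,E,D,A,B]
After op 4 (rotate(-1)): offset=1, physical=[A,B,C,F,E,D], logical=[B,C,F,E,D,A]
After op 5 (swap(2, 0)): offset=1, physical=[A,F,C,B,E,D], logical=[F,C,B,E,D,A]
After op 6 (replace(3, 'h')): offset=1, physical=[A,F,C,B,h,D], logical=[F,C,B,h,D,A]
After op 7 (rotate(-3)): offset=4, physical=[A,F,C,B,h,D], logical=[h,D,A,F,C,B]
After op 8 (replace(0, 'i')): offset=4, physical=[A,F,C,B,i,D], logical=[i,D,A,F,C,B]
After op 9 (replace(3, 'j')): offset=4, physical=[A,j,C,B,i,D], logical=[i,D,A,j,C,B]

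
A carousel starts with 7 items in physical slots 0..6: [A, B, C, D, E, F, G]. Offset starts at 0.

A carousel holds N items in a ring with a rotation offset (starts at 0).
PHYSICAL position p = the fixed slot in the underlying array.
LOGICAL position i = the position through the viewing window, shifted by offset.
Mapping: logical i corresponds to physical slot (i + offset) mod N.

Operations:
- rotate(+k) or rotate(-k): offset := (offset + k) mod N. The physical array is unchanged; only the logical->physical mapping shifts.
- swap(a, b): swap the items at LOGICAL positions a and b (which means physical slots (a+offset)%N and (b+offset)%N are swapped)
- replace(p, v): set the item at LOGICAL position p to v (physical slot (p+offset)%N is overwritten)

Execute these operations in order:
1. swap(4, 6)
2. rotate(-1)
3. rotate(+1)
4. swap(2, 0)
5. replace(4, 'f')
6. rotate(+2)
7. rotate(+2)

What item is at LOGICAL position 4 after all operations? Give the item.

After op 1 (swap(4, 6)): offset=0, physical=[A,B,C,D,G,F,E], logical=[A,B,C,D,G,F,E]
After op 2 (rotate(-1)): offset=6, physical=[A,B,C,D,G,F,E], logical=[E,A,B,C,D,G,F]
After op 3 (rotate(+1)): offset=0, physical=[A,B,C,D,G,F,E], logical=[A,B,C,D,G,F,E]
After op 4 (swap(2, 0)): offset=0, physical=[C,B,A,D,G,F,E], logical=[C,B,A,D,G,F,E]
After op 5 (replace(4, 'f')): offset=0, physical=[C,B,A,D,f,F,E], logical=[C,B,A,D,f,F,E]
After op 6 (rotate(+2)): offset=2, physical=[C,B,A,D,f,F,E], logical=[A,D,f,F,E,C,B]
After op 7 (rotate(+2)): offset=4, physical=[C,B,A,D,f,F,E], logical=[f,F,E,C,B,A,D]

Answer: B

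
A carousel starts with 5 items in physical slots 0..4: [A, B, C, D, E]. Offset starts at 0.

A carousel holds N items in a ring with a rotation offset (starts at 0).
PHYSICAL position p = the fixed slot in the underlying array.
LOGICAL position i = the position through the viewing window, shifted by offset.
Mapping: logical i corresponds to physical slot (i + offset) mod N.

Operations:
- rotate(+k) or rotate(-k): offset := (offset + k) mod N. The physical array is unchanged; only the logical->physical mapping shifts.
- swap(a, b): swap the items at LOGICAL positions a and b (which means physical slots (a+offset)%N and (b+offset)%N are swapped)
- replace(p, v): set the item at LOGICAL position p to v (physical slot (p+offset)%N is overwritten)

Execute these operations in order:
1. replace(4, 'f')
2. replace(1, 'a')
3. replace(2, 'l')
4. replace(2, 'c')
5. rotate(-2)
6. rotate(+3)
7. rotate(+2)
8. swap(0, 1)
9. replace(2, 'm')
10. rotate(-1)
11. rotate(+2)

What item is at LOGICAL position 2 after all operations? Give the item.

Answer: a

Derivation:
After op 1 (replace(4, 'f')): offset=0, physical=[A,B,C,D,f], logical=[A,B,C,D,f]
After op 2 (replace(1, 'a')): offset=0, physical=[A,a,C,D,f], logical=[A,a,C,D,f]
After op 3 (replace(2, 'l')): offset=0, physical=[A,a,l,D,f], logical=[A,a,l,D,f]
After op 4 (replace(2, 'c')): offset=0, physical=[A,a,c,D,f], logical=[A,a,c,D,f]
After op 5 (rotate(-2)): offset=3, physical=[A,a,c,D,f], logical=[D,f,A,a,c]
After op 6 (rotate(+3)): offset=1, physical=[A,a,c,D,f], logical=[a,c,D,f,A]
After op 7 (rotate(+2)): offset=3, physical=[A,a,c,D,f], logical=[D,f,A,a,c]
After op 8 (swap(0, 1)): offset=3, physical=[A,a,c,f,D], logical=[f,D,A,a,c]
After op 9 (replace(2, 'm')): offset=3, physical=[m,a,c,f,D], logical=[f,D,m,a,c]
After op 10 (rotate(-1)): offset=2, physical=[m,a,c,f,D], logical=[c,f,D,m,a]
After op 11 (rotate(+2)): offset=4, physical=[m,a,c,f,D], logical=[D,m,a,c,f]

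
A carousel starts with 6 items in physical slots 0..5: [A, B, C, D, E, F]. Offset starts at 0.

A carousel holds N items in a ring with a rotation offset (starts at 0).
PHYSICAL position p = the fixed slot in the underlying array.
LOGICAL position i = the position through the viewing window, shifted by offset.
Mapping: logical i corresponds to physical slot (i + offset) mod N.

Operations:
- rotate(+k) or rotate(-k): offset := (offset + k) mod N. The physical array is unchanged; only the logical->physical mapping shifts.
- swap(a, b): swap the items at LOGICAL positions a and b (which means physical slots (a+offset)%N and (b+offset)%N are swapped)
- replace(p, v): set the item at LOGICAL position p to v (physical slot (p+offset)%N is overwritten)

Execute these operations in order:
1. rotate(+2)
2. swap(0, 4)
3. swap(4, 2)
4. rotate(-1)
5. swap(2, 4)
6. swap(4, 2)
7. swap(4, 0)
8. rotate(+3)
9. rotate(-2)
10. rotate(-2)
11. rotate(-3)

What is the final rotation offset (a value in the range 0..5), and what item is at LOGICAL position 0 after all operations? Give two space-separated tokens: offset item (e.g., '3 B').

Answer: 3 D

Derivation:
After op 1 (rotate(+2)): offset=2, physical=[A,B,C,D,E,F], logical=[C,D,E,F,A,B]
After op 2 (swap(0, 4)): offset=2, physical=[C,B,A,D,E,F], logical=[A,D,E,F,C,B]
After op 3 (swap(4, 2)): offset=2, physical=[E,B,A,D,C,F], logical=[A,D,C,F,E,B]
After op 4 (rotate(-1)): offset=1, physical=[E,B,A,D,C,F], logical=[B,A,D,C,F,E]
After op 5 (swap(2, 4)): offset=1, physical=[E,B,A,F,C,D], logical=[B,A,F,C,D,E]
After op 6 (swap(4, 2)): offset=1, physical=[E,B,A,D,C,F], logical=[B,A,D,C,F,E]
After op 7 (swap(4, 0)): offset=1, physical=[E,F,A,D,C,B], logical=[F,A,D,C,B,E]
After op 8 (rotate(+3)): offset=4, physical=[E,F,A,D,C,B], logical=[C,B,E,F,A,D]
After op 9 (rotate(-2)): offset=2, physical=[E,F,A,D,C,B], logical=[A,D,C,B,E,F]
After op 10 (rotate(-2)): offset=0, physical=[E,F,A,D,C,B], logical=[E,F,A,D,C,B]
After op 11 (rotate(-3)): offset=3, physical=[E,F,A,D,C,B], logical=[D,C,B,E,F,A]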